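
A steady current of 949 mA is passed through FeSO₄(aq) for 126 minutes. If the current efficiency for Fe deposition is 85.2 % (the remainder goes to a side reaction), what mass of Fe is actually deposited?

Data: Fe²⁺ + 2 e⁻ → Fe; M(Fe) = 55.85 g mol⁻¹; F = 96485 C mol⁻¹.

Q = I·t = 0.9490 × 7560.0 = 7174 C.
n(e⁻) = 7174/96485 = 0.07436 mol; theoretically n(Fe) = 0.07436/2 = 0.03718 mol, m_theo = 2.076 g.
At 85.2 % efficiency, m_actual = 0.852 × 2.076 = 1.77 g.

1.77 g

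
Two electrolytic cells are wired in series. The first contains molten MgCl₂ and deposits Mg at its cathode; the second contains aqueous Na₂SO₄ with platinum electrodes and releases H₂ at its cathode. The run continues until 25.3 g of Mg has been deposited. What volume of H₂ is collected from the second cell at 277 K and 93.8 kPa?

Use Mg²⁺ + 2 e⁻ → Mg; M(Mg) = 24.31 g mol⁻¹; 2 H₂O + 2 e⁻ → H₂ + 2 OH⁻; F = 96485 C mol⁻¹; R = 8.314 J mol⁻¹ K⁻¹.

n(Mg) = 25.3 / 24.31 = 1.041 mol, so n(e⁻) = 2 × 1.041 = 2.081 mol.
The cells are in series, so the same 2.081 mol of electrons passes through the second cell.
2 H₂O + 2 e⁻ → H₂ + 2 OH⁻ — 2 mol e⁻ per mol H₂, so n(H₂) = 2.081/2 = 1.041 mol.
V = nRT/P = (1.041 × 8.314 × 277) / (93.8 × 10³) = 0.0256 m³ = 25.6 L.

25.6 L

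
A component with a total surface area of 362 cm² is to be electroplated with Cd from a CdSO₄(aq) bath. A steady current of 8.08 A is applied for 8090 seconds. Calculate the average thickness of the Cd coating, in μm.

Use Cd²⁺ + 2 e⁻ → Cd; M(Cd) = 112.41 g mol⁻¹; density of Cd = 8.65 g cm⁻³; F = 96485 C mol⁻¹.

122 μm

Q = I·t = 8.080 × 8090.0 = 65370 C; n(e⁻) = 0.6775 mol.
n(Cd) = n(e⁻)/2 = 0.3387 mol, so m = 0.3387 × 112.41 = 38.08 g.
Volume = m/ρ = 38.08 / 8.65 = 4.402 cm³.
Thickness = V/A = 4.402 / 362 = 0.0122 cm = 122 μm.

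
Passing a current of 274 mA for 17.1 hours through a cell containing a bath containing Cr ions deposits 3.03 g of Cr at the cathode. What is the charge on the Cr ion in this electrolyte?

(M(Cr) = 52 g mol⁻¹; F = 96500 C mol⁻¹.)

+3

Q = I·t = 0.2740 A × 61560 s = 16870 C, so n(e⁻) = 16870/96500 = 0.1748 mol.
n(Cr) deposited = 3.03 / 52 = 0.05827 mol.
Electrons per atom = n(e⁻)/n(Cr) = 0.1748 / 0.05827 = 3.00 ≈ 3, so the ion is Cr³⁺.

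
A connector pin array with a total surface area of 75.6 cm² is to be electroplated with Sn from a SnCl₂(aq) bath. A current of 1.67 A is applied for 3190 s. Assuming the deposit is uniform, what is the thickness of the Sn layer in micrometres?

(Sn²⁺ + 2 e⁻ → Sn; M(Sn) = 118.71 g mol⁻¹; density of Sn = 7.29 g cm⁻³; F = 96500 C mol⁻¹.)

59.5 μm

Q = I·t = 1.670 × 3190.0 = 5327 C; n(e⁻) = 0.05521 mol.
n(Sn) = n(e⁻)/2 = 0.02760 mol, so m = 0.02760 × 118.71 = 3.277 g.
Volume = m/ρ = 3.277 / 7.29 = 0.4495 cm³.
Thickness = V/A = 0.4495 / 75.6 = 0.00595 cm = 59.5 μm.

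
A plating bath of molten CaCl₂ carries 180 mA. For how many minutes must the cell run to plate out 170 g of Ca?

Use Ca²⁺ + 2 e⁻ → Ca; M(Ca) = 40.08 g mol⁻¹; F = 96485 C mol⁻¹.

n(Ca) = m/M = 170 / 40.08 = 4.242 mol.
Each Ca atom requires 2 electrons, so n(e⁻) = 2 × 4.242 = 8.483 mol.
Q = n(e⁻)·F = 8.483 × 96485 = 818500 C.
t = Q/I = 818500 / 0.1800 A = 4547000 s = 75800 min.

75800 min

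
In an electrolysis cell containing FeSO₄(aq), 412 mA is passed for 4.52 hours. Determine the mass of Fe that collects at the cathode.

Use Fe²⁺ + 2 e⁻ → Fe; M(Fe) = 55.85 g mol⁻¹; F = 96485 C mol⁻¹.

1.94 g

Q = I·t = 0.4120 A × 16272 s = 6704 C.
n(e⁻) = Q/F = 6704 / 96485 = 0.06948 mol.
Fe²⁺ + 2 e⁻ → Fe, so n(Fe) = n(e⁻)/2 = 0.03474 mol.
m = n·M = 0.03474 × 55.85 = 1.94 g.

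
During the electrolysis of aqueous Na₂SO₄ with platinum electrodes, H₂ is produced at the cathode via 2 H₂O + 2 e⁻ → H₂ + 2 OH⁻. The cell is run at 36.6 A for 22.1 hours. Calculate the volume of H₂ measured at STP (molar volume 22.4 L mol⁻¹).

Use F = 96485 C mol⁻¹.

338 L

Q = I·t = 36.60 A × 79560 s = 2912000 C.
n(e⁻) = Q/F = 2912000 / 96485 = 30.18 mol.
2 electrons are transferred per H₂ molecule, so n(H₂) = 30.18 / 2 = 15.09 mol.
V = n × V_m = 15.09 × 22.4 = 338 L.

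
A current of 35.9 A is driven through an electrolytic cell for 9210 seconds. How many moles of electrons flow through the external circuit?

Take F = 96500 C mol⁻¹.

3.43 mol

Q = I·t = 35.90 A × 9210.0 s = 330600 C.
n(e⁻) = Q/F = 330600 / 96500 = 3.43 mol.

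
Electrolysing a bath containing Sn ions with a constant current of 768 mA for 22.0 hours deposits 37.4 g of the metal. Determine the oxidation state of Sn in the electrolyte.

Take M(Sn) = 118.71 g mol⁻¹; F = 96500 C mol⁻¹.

Q = I·t = 0.7680 A × 79200 s = 60830 C, so n(e⁻) = 60830/96500 = 0.6303 mol.
n(Sn) deposited = 37.4 / 118.71 = 0.3151 mol.
Electrons per atom = n(e⁻)/n(Sn) = 0.6303 / 0.3151 = 2.00 ≈ 2, so the ion is Sn²⁺.

+2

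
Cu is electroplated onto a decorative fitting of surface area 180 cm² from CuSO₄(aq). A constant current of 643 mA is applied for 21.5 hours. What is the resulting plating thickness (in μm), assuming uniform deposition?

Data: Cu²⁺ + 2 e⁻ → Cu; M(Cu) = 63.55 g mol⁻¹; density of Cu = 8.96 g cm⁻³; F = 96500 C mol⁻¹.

102 μm

Q = I·t = 0.6430 × 77400 = 49770 C; n(e⁻) = 0.5157 mol.
n(Cu) = n(e⁻)/2 = 0.2579 mol, so m = 0.2579 × 63.55 = 16.39 g.
Volume = m/ρ = 16.39 / 8.96 = 1.829 cm³.
Thickness = V/A = 1.829 / 180 = 0.0102 cm = 102 μm.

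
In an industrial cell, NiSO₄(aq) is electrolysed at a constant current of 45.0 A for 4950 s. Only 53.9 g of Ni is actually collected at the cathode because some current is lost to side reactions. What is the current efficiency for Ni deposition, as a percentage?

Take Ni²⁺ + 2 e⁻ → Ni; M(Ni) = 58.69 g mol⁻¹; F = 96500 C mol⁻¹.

79.6 %

Q = I·t = 45.00 × 4950.0 = 222800 C; n(e⁻) = 222800/96500 = 2.308 mol.
Theoretical n(Ni) = n(e⁻)/2 = 1.154 mol, i.e. m_theo = 1.154 × 58.69 = 67.74 g.
Efficiency = m_actual / m_theo = 53.9 / 67.74 = 79.6 %.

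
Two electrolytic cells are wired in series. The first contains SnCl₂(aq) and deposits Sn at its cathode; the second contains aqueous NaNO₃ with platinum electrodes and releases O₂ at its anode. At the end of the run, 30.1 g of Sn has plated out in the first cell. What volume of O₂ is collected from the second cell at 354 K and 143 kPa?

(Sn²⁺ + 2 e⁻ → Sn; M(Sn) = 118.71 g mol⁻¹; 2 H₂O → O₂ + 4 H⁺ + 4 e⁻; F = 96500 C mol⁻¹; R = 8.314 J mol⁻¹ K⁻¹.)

2.61 L

n(Sn) = 30.1 / 118.71 = 0.2536 mol, so n(e⁻) = 2 × 0.2536 = 0.5071 mol.
The cells are in series, so the same 0.5071 mol of electrons passes through the second cell.
2 H₂O → O₂ + 4 H⁺ + 4 e⁻ — 4 mol e⁻ per mol O₂, so n(O₂) = 0.5071/4 = 0.1268 mol.
V = nRT/P = (0.1268 × 8.314 × 354) / (143 × 10³) = 0.00261 m³ = 2.61 L.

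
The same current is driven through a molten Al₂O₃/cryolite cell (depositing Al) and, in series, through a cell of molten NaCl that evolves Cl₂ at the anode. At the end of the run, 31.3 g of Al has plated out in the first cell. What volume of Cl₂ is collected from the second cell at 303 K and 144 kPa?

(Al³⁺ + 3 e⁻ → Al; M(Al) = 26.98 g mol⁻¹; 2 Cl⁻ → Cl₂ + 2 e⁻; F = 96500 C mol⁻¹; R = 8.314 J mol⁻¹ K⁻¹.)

n(Al) = 31.3 / 26.98 = 1.160 mol, so n(e⁻) = 3 × 1.160 = 3.480 mol.
The cells are in series, so the same 3.480 mol of electrons passes through the second cell.
2 Cl⁻ → Cl₂ + 2 e⁻ — 2 mol e⁻ per mol Cl₂, so n(Cl₂) = 3.480/2 = 1.740 mol.
V = nRT/P = (1.740 × 8.314 × 303) / (144 × 10³) = 0.0304 m³ = 30.4 L.

30.4 L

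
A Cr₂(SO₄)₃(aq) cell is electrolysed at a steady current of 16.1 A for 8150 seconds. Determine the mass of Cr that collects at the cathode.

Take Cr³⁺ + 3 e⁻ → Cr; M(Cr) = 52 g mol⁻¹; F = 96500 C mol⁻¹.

23.6 g

Q = I·t = 16.10 A × 8150.0 s = 131200 C.
n(e⁻) = Q/F = 131200 / 96500 = 1.360 mol.
Cr³⁺ + 3 e⁻ → Cr, so n(Cr) = n(e⁻)/3 = 0.4532 mol.
m = n·M = 0.4532 × 52 = 23.6 g.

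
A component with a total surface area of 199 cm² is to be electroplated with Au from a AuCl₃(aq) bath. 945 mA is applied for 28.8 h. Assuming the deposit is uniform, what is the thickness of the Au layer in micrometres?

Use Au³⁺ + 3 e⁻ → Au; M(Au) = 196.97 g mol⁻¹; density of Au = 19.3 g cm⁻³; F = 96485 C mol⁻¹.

Q = I·t = 0.9450 × 103680 = 97980 C; n(e⁻) = 1.015 mol.
n(Au) = n(e⁻)/3 = 0.3385 mol, so m = 0.3385 × 196.97 = 66.67 g.
Volume = m/ρ = 66.67 / 19.3 = 3.455 cm³.
Thickness = V/A = 3.455 / 199 = 0.0174 cm = 174 μm.

174 μm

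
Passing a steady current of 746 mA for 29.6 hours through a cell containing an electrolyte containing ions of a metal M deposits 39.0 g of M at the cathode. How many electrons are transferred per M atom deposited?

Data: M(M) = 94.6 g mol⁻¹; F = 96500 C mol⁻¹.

Q = I·t = 0.7460 A × 106560 s = 79490 C, so n(e⁻) = 79490/96500 = 0.8238 mol.
n(M) deposited = 39.0 / 94.6 = 0.4123 mol.
Electrons per atom = n(e⁻)/n(M) = 0.8238 / 0.4123 = 2.00 ≈ 2, so the ion is M²⁺.

2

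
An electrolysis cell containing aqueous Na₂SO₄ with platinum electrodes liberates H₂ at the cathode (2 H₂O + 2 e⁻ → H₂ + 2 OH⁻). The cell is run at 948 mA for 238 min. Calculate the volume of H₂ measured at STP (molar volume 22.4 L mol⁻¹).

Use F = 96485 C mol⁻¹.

1.57 L

Q = I·t = 0.9480 A × 14280 s = 13540 C.
n(e⁻) = Q/F = 13540 / 96485 = 0.1403 mol.
2 electrons are transferred per H₂ molecule, so n(H₂) = 0.1403 / 2 = 0.07015 mol.
V = n × V_m = 0.07015 × 22.4 = 1.57 L.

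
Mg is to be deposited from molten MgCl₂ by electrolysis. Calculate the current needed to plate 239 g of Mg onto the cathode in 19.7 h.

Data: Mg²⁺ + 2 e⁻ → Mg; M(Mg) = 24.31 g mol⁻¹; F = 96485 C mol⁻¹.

26.8 A

n(Mg) = 239 / 24.31 = 9.831 mol.
n(e⁻) = 2 × 9.831 = 19.66 mol.
Q = n(e⁻)·F = 19.66 × 96485 = 1897000 C.
I = Q/t = 1897000 / 70920 s = 26.8 A.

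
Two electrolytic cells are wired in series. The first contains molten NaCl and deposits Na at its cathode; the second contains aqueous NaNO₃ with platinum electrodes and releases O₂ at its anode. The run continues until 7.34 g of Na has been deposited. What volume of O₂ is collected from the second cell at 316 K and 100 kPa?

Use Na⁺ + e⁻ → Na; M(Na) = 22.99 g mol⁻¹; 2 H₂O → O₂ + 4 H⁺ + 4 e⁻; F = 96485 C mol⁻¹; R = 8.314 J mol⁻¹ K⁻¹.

2.10 L

n(Na) = 7.34 / 22.99 = 0.3193 mol, so n(e⁻) = 1 × 0.3193 = 0.3193 mol.
The cells are in series, so the same 0.3193 mol of electrons passes through the second cell.
2 H₂O → O₂ + 4 H⁺ + 4 e⁻ — 4 mol e⁻ per mol O₂, so n(O₂) = 0.3193/4 = 0.07982 mol.
V = nRT/P = (0.07982 × 8.314 × 316) / (100 × 10³) = 0.00210 m³ = 2.10 L.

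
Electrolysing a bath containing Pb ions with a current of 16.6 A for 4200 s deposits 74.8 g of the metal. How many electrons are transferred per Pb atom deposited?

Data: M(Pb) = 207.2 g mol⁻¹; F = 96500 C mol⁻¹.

Q = I·t = 16.60 A × 4200.0 s = 69720 C, so n(e⁻) = 69720/96500 = 0.7225 mol.
n(Pb) deposited = 74.8 / 207.2 = 0.3610 mol.
Electrons per atom = n(e⁻)/n(Pb) = 0.7225 / 0.3610 = 2.00 ≈ 2, so the ion is Pb²⁺.

2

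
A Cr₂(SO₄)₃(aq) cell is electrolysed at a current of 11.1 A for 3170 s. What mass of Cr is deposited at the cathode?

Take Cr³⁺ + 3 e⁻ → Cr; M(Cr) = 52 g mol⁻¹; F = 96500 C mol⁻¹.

6.32 g

Q = I·t = 11.10 A × 3170.0 s = 35190 C.
n(e⁻) = Q/F = 35190 / 96500 = 0.3646 mol.
Cr³⁺ + 3 e⁻ → Cr, so n(Cr) = n(e⁻)/3 = 0.1215 mol.
m = n·M = 0.1215 × 52 = 6.32 g.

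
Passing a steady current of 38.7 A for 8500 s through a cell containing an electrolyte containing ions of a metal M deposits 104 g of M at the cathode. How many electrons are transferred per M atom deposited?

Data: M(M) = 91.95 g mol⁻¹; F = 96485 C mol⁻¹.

3

Q = I·t = 38.70 A × 8500.0 s = 329000 C, so n(e⁻) = 329000/96485 = 3.409 mol.
n(M) deposited = 104 / 91.95 = 1.131 mol.
Electrons per atom = n(e⁻)/n(M) = 3.409 / 1.131 = 3.01 ≈ 3, so the ion is M³⁺.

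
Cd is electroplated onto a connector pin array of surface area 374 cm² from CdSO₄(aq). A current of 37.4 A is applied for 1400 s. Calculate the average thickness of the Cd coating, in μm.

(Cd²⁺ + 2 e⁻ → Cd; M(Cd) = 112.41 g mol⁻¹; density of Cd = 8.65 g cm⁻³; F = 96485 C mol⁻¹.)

94.3 μm

Q = I·t = 37.40 × 1400.0 = 52360 C; n(e⁻) = 0.5427 mol.
n(Cd) = n(e⁻)/2 = 0.2713 mol, so m = 0.2713 × 112.41 = 30.50 g.
Volume = m/ρ = 30.50 / 8.65 = 3.526 cm³.
Thickness = V/A = 3.526 / 374 = 0.00943 cm = 94.3 μm.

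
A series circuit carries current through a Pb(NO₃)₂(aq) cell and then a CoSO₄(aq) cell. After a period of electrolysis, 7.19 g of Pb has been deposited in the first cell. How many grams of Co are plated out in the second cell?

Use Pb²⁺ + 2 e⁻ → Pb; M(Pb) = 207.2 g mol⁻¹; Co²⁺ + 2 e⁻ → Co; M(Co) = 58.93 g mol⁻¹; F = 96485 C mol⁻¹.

2.04 g

n(Pb) = 7.19 / 207.2 = 0.03470 mol.
Since Pb²⁺ + 2 e⁻ → Pb, n(e⁻) passed = 2 × 0.03470 = 0.06940 mol.
Cells in series carry the same charge, so the same 0.06940 mol of electrons passes through cell 2.
Co²⁺ + 2 e⁻ → Co, so n(Co) = 0.06940 / 2 = 0.03470 mol.
m(Co) = 0.03470 × 58.93 = 2.04 g.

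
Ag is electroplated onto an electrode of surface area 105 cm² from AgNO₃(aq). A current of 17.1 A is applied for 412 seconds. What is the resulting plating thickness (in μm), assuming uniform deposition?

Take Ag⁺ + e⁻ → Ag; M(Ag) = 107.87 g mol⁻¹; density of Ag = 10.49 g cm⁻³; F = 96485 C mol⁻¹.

Q = I·t = 17.10 × 412.00 = 7045 C; n(e⁻) = 0.07302 mol.
n(Ag) = n(e⁻)/1 = 0.07302 mol, so m = 0.07302 × 107.87 = 7.877 g.
Volume = m/ρ = 7.877 / 10.49 = 0.7509 cm³.
Thickness = V/A = 0.7509 / 105 = 0.00715 cm = 71.5 μm.

71.5 μm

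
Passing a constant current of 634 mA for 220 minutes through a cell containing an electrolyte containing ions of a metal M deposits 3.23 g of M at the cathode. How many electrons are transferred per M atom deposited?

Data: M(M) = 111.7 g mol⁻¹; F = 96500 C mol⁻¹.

3

Q = I·t = 0.6340 A × 13200 s = 8369 C, so n(e⁻) = 8369/96500 = 0.08672 mol.
n(M) deposited = 3.23 / 111.7 = 0.02892 mol.
Electrons per atom = n(e⁻)/n(M) = 0.08672 / 0.02892 = 3.00 ≈ 3, so the ion is M³⁺.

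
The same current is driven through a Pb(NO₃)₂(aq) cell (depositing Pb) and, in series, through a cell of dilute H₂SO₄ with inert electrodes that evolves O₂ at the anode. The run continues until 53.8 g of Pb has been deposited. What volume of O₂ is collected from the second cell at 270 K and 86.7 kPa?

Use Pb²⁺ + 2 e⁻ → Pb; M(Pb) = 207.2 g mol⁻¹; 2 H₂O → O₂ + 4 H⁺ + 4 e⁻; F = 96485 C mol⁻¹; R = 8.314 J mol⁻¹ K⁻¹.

n(Pb) = 53.8 / 207.2 = 0.2597 mol, so n(e⁻) = 2 × 0.2597 = 0.5193 mol.
The cells are in series, so the same 0.5193 mol of electrons passes through the second cell.
2 H₂O → O₂ + 4 H⁺ + 4 e⁻ — 4 mol e⁻ per mol O₂, so n(O₂) = 0.5193/4 = 0.1298 mol.
V = nRT/P = (0.1298 × 8.314 × 270) / (86.7 × 10³) = 0.00336 m³ = 3.36 L.

3.36 L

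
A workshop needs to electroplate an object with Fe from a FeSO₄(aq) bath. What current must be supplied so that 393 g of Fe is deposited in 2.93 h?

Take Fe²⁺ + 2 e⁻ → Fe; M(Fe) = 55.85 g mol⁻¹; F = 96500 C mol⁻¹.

n(Fe) = 393 / 55.85 = 7.037 mol.
n(e⁻) = 2 × 7.037 = 14.07 mol.
Q = n(e⁻)·F = 14.07 × 96500 = 1358000 C.
I = Q/t = 1358000 / 10548 s = 129 A.

129 A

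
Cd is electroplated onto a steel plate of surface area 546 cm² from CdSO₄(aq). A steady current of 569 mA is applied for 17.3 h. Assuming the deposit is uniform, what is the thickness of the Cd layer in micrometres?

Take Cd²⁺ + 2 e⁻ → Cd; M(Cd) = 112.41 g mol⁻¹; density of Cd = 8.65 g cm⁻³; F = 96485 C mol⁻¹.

Q = I·t = 0.5690 × 62280 = 35440 C; n(e⁻) = 0.3673 mol.
n(Cd) = n(e⁻)/2 = 0.1836 mol, so m = 0.1836 × 112.41 = 20.64 g.
Volume = m/ρ = 20.64 / 8.65 = 2.386 cm³.
Thickness = V/A = 2.386 / 546 = 0.00437 cm = 43.7 μm.

43.7 μm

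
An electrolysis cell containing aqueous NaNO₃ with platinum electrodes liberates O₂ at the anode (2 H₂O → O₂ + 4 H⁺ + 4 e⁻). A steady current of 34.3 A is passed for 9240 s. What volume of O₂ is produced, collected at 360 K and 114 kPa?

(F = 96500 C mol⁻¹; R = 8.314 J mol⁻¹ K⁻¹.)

Q = I·t = 34.30 A × 9240.0 s = 316900 C.
n(e⁻) = Q/F = 316900 / 96500 = 3.284 mol.
4 electrons are transferred per O₂ molecule, so n(O₂) = 3.284 / 4 = 0.8211 mol.
V = nRT/P = (0.8211 × 8.314 × 360) / (114 × 10³ Pa) = 0.0216 m³ = 21.6 L.

21.6 L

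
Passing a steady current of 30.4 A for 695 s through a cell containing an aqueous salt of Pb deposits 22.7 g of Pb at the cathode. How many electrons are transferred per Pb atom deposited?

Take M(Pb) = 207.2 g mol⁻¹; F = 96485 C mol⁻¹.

Q = I·t = 30.40 A × 695.00 s = 21130 C, so n(e⁻) = 21130/96485 = 0.2190 mol.
n(Pb) deposited = 22.7 / 207.2 = 0.1096 mol.
Electrons per atom = n(e⁻)/n(Pb) = 0.2190 / 0.1096 = 2.00 ≈ 2, so the ion is Pb²⁺.

2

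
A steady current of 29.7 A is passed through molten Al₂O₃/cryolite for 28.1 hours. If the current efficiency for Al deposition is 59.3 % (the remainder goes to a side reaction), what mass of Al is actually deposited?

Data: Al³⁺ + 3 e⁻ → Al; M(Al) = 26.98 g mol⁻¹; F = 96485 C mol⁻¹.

166 g

Q = I·t = 29.70 × 101160 = 3004000 C.
n(e⁻) = 3004000/96485 = 31.14 mol; theoretically n(Al) = 31.14/3 = 10.38 mol, m_theo = 280.0 g.
At 59.3 % efficiency, m_actual = 0.593 × 280.0 = 166 g.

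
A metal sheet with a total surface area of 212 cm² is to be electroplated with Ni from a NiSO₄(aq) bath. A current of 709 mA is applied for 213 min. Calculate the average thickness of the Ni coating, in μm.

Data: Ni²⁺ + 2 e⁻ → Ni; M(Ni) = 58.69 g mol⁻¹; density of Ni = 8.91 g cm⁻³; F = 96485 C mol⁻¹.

Q = I·t = 0.7090 × 12780 = 9061 C; n(e⁻) = 0.09391 mol.
n(Ni) = n(e⁻)/2 = 0.04696 mol, so m = 0.04696 × 58.69 = 2.756 g.
Volume = m/ρ = 2.756 / 8.91 = 0.3093 cm³.
Thickness = V/A = 0.3093 / 212 = 0.00146 cm = 14.6 μm.

14.6 μm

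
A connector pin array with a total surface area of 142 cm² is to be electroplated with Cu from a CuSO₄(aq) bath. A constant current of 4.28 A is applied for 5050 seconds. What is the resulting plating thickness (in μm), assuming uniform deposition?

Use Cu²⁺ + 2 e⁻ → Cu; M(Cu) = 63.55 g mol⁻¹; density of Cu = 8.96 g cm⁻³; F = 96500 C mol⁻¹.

Q = I·t = 4.280 × 5050.0 = 21610 C; n(e⁻) = 0.2240 mol.
n(Cu) = n(e⁻)/2 = 0.1120 mol, so m = 0.1120 × 63.55 = 7.117 g.
Volume = m/ρ = 7.117 / 8.96 = 0.7943 cm³.
Thickness = V/A = 0.7943 / 142 = 0.00559 cm = 55.9 μm.

55.9 μm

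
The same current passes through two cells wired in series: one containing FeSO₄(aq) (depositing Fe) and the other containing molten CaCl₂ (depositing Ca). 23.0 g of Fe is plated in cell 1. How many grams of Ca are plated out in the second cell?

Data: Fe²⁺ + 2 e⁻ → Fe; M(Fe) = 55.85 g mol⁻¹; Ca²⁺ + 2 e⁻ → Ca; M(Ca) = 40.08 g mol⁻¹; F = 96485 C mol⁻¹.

16.5 g

n(Fe) = 23.0 / 55.85 = 0.4118 mol.
Since Fe²⁺ + 2 e⁻ → Fe, n(e⁻) passed = 2 × 0.4118 = 0.8236 mol.
Cells in series carry the same charge, so the same 0.8236 mol of electrons passes through cell 2.
Ca²⁺ + 2 e⁻ → Ca, so n(Ca) = 0.8236 / 2 = 0.4118 mol.
m(Ca) = 0.4118 × 40.08 = 16.5 g.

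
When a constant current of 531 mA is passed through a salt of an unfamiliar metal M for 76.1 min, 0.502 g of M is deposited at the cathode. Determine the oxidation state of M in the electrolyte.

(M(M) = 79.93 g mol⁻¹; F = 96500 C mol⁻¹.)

+4

Q = I·t = 0.5310 A × 4566.0 s = 2425 C, so n(e⁻) = 2425/96500 = 0.02512 mol.
n(M) deposited = 0.502 / 79.93 = 0.006280 mol.
Electrons per atom = n(e⁻)/n(M) = 0.02512 / 0.006280 = 4.00 ≈ 4, so the ion is M⁴⁺.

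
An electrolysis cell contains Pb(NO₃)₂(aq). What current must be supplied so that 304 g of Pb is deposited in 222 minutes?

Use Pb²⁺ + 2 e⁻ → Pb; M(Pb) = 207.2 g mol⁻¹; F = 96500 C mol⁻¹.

n(Pb) = 304 / 207.2 = 1.467 mol.
n(e⁻) = 2 × 1.467 = 2.934 mol.
Q = n(e⁻)·F = 2.934 × 96500 = 283200 C.
I = Q/t = 283200 / 13320 s = 21.3 A.

21.3 A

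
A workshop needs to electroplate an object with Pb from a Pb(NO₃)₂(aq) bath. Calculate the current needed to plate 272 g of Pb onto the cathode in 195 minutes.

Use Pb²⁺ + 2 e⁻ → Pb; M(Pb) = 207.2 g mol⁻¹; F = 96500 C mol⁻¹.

n(Pb) = 272 / 207.2 = 1.313 mol.
n(e⁻) = 2 × 1.313 = 2.625 mol.
Q = n(e⁻)·F = 2.625 × 96500 = 253400 C.
I = Q/t = 253400 / 11700 s = 21.7 A.

21.7 A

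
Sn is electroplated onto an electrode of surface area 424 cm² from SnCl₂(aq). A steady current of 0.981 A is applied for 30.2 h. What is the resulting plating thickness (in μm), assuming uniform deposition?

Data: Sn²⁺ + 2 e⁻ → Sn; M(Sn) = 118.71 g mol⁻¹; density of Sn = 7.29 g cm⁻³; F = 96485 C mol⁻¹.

212 μm

Q = I·t = 0.9810 × 108720 = 106700 C; n(e⁻) = 1.105 mol.
n(Sn) = n(e⁻)/2 = 0.5527 mol, so m = 0.5527 × 118.71 = 65.61 g.
Volume = m/ρ = 65.61 / 7.29 = 9.000 cm³.
Thickness = V/A = 9.000 / 424 = 0.0212 cm = 212 μm.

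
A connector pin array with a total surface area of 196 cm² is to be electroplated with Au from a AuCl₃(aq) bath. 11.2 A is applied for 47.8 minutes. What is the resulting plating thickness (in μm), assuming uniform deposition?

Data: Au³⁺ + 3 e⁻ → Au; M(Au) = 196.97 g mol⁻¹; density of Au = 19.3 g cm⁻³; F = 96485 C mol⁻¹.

57.8 μm

Q = I·t = 11.20 × 2868.0 = 32120 C; n(e⁻) = 0.3329 mol.
n(Au) = n(e⁻)/3 = 0.1110 mol, so m = 0.1110 × 196.97 = 21.86 g.
Volume = m/ρ = 21.86 / 19.3 = 1.133 cm³.
Thickness = V/A = 1.133 / 196 = 0.00578 cm = 57.8 μm.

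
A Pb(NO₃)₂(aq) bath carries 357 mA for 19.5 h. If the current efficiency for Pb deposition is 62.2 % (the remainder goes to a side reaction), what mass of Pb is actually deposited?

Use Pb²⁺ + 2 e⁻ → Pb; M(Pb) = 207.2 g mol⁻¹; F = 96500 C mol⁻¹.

16.7 g

Q = I·t = 0.3570 × 70200 = 25060 C.
n(e⁻) = 25060/96500 = 0.2597 mol; theoretically n(Pb) = 0.2597/2 = 0.1299 mol, m_theo = 26.91 g.
At 62.2 % efficiency, m_actual = 0.622 × 26.91 = 16.7 g.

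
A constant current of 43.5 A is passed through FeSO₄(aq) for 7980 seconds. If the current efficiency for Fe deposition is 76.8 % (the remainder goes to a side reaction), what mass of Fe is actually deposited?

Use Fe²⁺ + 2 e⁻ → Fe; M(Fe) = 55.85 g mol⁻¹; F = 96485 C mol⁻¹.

77.2 g

Q = I·t = 43.50 × 7980.0 = 347100 C.
n(e⁻) = 347100/96485 = 3.598 mol; theoretically n(Fe) = 3.598/2 = 1.799 mol, m_theo = 100.5 g.
At 76.8 % efficiency, m_actual = 0.768 × 100.5 = 77.2 g.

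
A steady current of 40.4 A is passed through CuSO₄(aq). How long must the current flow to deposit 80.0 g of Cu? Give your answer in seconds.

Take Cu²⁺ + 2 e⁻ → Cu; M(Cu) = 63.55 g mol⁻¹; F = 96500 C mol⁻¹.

6010 s

n(Cu) = m/M = 80.0 / 63.55 = 1.259 mol.
Each Cu atom requires 2 electrons, so n(e⁻) = 2 × 1.259 = 2.518 mol.
Q = n(e⁻)·F = 2.518 × 96500 = 243000 C.
t = Q/I = 243000 / 40.40 A = 6014 s.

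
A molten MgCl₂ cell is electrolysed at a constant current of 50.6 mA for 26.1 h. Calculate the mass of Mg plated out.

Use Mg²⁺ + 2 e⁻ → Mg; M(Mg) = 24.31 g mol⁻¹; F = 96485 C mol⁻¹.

Q = I·t = 0.05060 A × 93960 s = 4754 C.
n(e⁻) = Q/F = 4754 / 96485 = 0.04928 mol.
Mg²⁺ + 2 e⁻ → Mg, so n(Mg) = n(e⁻)/2 = 0.02464 mol.
m = n·M = 0.02464 × 24.31 = 0.599 g.

0.599 g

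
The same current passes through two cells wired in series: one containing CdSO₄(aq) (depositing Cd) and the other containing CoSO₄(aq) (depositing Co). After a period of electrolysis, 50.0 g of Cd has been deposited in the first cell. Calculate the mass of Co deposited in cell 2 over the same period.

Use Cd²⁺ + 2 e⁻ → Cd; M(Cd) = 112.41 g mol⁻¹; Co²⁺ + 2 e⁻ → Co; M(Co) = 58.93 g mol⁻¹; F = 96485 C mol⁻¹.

n(Cd) = 50.0 / 112.41 = 0.4448 mol.
Since Cd²⁺ + 2 e⁻ → Cd, n(e⁻) passed = 2 × 0.4448 = 0.8896 mol.
Cells in series carry the same charge, so the same 0.8896 mol of electrons passes through cell 2.
Co²⁺ + 2 e⁻ → Co, so n(Co) = 0.8896 / 2 = 0.4448 mol.
m(Co) = 0.4448 × 58.93 = 26.2 g.

26.2 g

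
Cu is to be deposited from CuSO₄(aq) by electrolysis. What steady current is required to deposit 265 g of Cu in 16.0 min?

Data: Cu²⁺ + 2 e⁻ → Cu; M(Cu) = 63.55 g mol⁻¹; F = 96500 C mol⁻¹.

n(Cu) = 265 / 63.55 = 4.170 mol.
n(e⁻) = 2 × 4.170 = 8.340 mol.
Q = n(e⁻)·F = 8.340 × 96500 = 804800 C.
I = Q/t = 804800 / 960.00 s = 838 A.

838 A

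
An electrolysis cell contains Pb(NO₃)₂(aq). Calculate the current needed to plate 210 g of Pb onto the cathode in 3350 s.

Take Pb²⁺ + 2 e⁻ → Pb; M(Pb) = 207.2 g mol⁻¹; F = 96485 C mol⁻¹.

58.4 A

n(Pb) = 210 / 207.2 = 1.014 mol.
n(e⁻) = 2 × 1.014 = 2.027 mol.
Q = n(e⁻)·F = 2.027 × 96485 = 195600 C.
I = Q/t = 195600 / 3350.0 s = 58.4 A.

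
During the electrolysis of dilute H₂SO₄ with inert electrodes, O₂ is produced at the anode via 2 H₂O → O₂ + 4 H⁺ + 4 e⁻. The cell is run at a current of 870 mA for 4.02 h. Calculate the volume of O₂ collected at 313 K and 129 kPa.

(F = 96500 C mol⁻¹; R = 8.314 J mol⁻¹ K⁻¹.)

Q = I·t = 0.8700 A × 14472 s = 12590 C.
n(e⁻) = Q/F = 12590 / 96500 = 0.1305 mol.
4 electrons are transferred per O₂ molecule, so n(O₂) = 0.1305 / 4 = 0.03262 mol.
V = nRT/P = (0.03262 × 8.314 × 313) / (129 × 10³ Pa) = 6.58 × 10⁻⁴ m³ = 0.658 L.

0.658 L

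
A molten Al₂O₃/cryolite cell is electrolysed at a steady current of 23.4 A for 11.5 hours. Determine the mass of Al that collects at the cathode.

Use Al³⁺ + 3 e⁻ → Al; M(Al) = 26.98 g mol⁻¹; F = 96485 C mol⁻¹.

90.3 g

Q = I·t = 23.40 A × 41400 s = 968800 C.
n(e⁻) = Q/F = 968800 / 96485 = 10.04 mol.
Al³⁺ + 3 e⁻ → Al, so n(Al) = n(e⁻)/3 = 3.347 mol.
m = n·M = 3.347 × 26.98 = 90.3 g.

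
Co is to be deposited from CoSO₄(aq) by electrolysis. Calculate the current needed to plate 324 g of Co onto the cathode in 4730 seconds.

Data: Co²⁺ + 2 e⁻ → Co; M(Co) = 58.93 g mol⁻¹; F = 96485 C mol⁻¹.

224 A

n(Co) = 324 / 58.93 = 5.498 mol.
n(e⁻) = 2 × 5.498 = 11.00 mol.
Q = n(e⁻)·F = 11.00 × 96485 = 1061000 C.
I = Q/t = 1061000 / 4730.0 s = 224 A.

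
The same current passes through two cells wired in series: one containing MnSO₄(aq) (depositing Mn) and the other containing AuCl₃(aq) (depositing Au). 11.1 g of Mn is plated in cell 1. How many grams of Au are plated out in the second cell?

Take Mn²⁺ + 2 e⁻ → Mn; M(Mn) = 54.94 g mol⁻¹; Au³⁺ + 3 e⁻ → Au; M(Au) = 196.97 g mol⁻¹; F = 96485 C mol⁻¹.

n(Mn) = 11.1 / 54.94 = 0.2020 mol.
Since Mn²⁺ + 2 e⁻ → Mn, n(e⁻) passed = 2 × 0.2020 = 0.4041 mol.
Cells in series carry the same charge, so the same 0.4041 mol of electrons passes through cell 2.
Au³⁺ + 3 e⁻ → Au, so n(Au) = 0.4041 / 3 = 0.1347 mol.
m(Au) = 0.1347 × 196.97 = 26.5 g.

26.5 g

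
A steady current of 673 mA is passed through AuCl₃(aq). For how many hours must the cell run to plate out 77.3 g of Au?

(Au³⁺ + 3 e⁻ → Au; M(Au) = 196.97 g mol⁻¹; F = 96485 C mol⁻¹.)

46.9 h

n(Au) = m/M = 77.3 / 196.97 = 0.3924 mol.
Each Au atom requires 3 electrons, so n(e⁻) = 3 × 0.3924 = 1.177 mol.
Q = n(e⁻)·F = 1.177 × 96485 = 113600 C.
t = Q/I = 113600 / 0.6730 A = 168800 s = 46.9 h.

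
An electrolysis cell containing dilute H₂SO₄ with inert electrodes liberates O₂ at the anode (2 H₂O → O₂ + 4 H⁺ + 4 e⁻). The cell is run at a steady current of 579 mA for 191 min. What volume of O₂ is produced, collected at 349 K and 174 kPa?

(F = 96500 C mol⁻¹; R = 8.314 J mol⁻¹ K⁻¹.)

Q = I·t = 0.5790 A × 11460 s = 6635 C.
n(e⁻) = Q/F = 6635 / 96500 = 0.06876 mol.
4 electrons are transferred per O₂ molecule, so n(O₂) = 0.06876 / 4 = 0.01719 mol.
V = nRT/P = (0.01719 × 8.314 × 349) / (174 × 10³ Pa) = 2.87 × 10⁻⁴ m³ = 0.287 L.

0.287 L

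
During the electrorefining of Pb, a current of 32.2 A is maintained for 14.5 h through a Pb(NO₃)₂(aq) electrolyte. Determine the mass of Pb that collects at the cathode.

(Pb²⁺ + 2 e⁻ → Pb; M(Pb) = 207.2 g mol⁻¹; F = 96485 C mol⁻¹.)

1800 g

Q = I·t = 32.20 A × 52200 s = 1681000 C.
n(e⁻) = Q/F = 1681000 / 96485 = 17.42 mol.
Pb²⁺ + 2 e⁻ → Pb, so n(Pb) = n(e⁻)/2 = 8.710 mol.
m = n·M = 8.710 × 207.2 = 1800 g.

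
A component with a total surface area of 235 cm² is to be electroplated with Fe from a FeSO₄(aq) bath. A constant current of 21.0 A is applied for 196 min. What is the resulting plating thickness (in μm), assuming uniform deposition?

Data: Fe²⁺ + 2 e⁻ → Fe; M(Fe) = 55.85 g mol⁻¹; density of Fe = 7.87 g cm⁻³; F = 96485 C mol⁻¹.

Q = I·t = 21.00 × 11760 = 247000 C; n(e⁻) = 2.560 mol.
n(Fe) = n(e⁻)/2 = 1.280 mol, so m = 1.280 × 55.85 = 71.48 g.
Volume = m/ρ = 71.48 / 7.87 = 9.082 cm³.
Thickness = V/A = 9.082 / 235 = 0.0386 cm = 386 μm.

386 μm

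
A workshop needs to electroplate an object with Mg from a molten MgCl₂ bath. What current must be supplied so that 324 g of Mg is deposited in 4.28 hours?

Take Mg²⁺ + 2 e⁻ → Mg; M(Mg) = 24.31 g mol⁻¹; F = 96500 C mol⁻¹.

167 A

n(Mg) = 324 / 24.31 = 13.33 mol.
n(e⁻) = 2 × 13.33 = 26.66 mol.
Q = n(e⁻)·F = 26.66 × 96500 = 2572000 C.
I = Q/t = 2572000 / 15408 s = 167 A.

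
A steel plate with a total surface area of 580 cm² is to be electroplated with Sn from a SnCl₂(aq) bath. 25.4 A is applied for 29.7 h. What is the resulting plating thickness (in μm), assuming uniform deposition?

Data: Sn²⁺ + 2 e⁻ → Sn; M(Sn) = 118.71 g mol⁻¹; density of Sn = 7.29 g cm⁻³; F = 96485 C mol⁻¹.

3950 μm

Q = I·t = 25.40 × 106920 = 2716000 C; n(e⁻) = 28.15 mol.
n(Sn) = n(e⁻)/2 = 14.07 mol, so m = 14.07 × 118.71 = 1671 g.
Volume = m/ρ = 1671 / 7.29 = 229.2 cm³.
Thickness = V/A = 229.2 / 580 = 0.395 cm = 3950 μm.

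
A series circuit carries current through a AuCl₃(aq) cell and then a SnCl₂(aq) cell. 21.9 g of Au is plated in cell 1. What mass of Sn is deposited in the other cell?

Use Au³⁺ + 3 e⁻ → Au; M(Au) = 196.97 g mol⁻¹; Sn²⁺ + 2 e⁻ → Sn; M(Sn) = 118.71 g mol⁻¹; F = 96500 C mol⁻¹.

n(Au) = 21.9 / 196.97 = 0.1112 mol.
Since Au³⁺ + 3 e⁻ → Au, n(e⁻) passed = 3 × 0.1112 = 0.3336 mol.
Cells in series carry the same charge, so the same 0.3336 mol of electrons passes through cell 2.
Sn²⁺ + 2 e⁻ → Sn, so n(Sn) = 0.3336 / 2 = 0.1668 mol.
m(Sn) = 0.1668 × 118.71 = 19.8 g.

19.8 g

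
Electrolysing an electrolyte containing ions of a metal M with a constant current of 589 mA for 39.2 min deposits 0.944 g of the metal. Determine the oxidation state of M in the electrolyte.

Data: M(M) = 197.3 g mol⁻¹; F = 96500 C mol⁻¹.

+3

Q = I·t = 0.5890 A × 2352.0 s = 1385 C, so n(e⁻) = 1385/96500 = 0.01436 mol.
n(M) deposited = 0.944 / 197.3 = 0.004785 mol.
Electrons per atom = n(e⁻)/n(M) = 0.01436 / 0.004785 = 3.00 ≈ 3, so the ion is M³⁺.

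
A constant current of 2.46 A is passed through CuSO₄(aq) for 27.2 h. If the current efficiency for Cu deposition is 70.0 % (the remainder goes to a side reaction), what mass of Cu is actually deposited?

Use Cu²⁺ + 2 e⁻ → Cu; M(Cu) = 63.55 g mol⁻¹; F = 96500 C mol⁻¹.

55.5 g

Q = I·t = 2.460 × 97920 = 240900 C.
n(e⁻) = 240900/96500 = 2.496 mol; theoretically n(Cu) = 2.496/2 = 1.248 mol, m_theo = 79.32 g.
At 70.0 % efficiency, m_actual = 0.700 × 79.32 = 55.5 g.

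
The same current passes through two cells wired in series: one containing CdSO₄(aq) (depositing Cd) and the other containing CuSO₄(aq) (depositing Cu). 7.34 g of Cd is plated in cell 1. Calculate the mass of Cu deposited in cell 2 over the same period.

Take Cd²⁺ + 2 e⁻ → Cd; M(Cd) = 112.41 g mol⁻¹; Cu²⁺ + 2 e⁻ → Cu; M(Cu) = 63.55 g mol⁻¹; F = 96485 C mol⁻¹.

4.15 g

n(Cd) = 7.34 / 112.41 = 0.06530 mol.
Since Cd²⁺ + 2 e⁻ → Cd, n(e⁻) passed = 2 × 0.06530 = 0.1306 mol.
Cells in series carry the same charge, so the same 0.1306 mol of electrons passes through cell 2.
Cu²⁺ + 2 e⁻ → Cu, so n(Cu) = 0.1306 / 2 = 0.06530 mol.
m(Cu) = 0.06530 × 63.55 = 4.15 g.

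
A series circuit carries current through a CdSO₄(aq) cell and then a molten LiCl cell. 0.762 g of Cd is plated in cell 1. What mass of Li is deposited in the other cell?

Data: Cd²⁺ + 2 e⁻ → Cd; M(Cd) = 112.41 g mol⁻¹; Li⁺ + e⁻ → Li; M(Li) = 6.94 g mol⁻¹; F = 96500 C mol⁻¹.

n(Cd) = 0.762 / 112.41 = 0.006779 mol.
Since Cd²⁺ + 2 e⁻ → Cd, n(e⁻) passed = 2 × 0.006779 = 0.01356 mol.
Cells in series carry the same charge, so the same 0.01356 mol of electrons passes through cell 2.
Li⁺ + e⁻ → Li, so n(Li) = 0.01356 / 1 = 0.01356 mol.
m(Li) = 0.01356 × 6.94 = 0.0941 g.

0.0941 g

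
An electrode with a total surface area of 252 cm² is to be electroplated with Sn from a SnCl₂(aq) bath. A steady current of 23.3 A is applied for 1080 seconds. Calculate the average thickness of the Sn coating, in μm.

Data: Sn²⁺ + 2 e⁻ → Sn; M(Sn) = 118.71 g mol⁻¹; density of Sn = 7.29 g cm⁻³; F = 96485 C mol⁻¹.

84.3 μm

Q = I·t = 23.30 × 1080.0 = 25160 C; n(e⁻) = 0.2608 mol.
n(Sn) = n(e⁻)/2 = 0.1304 mol, so m = 0.1304 × 118.71 = 15.48 g.
Volume = m/ρ = 15.48 / 7.29 = 2.123 cm³.
Thickness = V/A = 2.123 / 252 = 0.00843 cm = 84.3 μm.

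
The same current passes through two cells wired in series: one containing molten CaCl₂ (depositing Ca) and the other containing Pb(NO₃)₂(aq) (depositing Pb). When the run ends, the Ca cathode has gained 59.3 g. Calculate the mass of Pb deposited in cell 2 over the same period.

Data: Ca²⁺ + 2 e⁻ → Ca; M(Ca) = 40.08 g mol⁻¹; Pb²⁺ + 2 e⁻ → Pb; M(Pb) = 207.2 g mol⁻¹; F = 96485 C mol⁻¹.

307 g

n(Ca) = 59.3 / 40.08 = 1.480 mol.
Since Ca²⁺ + 2 e⁻ → Ca, n(e⁻) passed = 2 × 1.480 = 2.959 mol.
Cells in series carry the same charge, so the same 2.959 mol of electrons passes through cell 2.
Pb²⁺ + 2 e⁻ → Pb, so n(Pb) = 2.959 / 2 = 1.480 mol.
m(Pb) = 1.480 × 207.2 = 307 g.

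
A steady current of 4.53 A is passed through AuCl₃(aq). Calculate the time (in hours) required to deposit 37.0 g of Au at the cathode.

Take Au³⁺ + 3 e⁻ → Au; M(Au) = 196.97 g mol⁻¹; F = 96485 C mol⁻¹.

3.33 h

n(Au) = m/M = 37.0 / 196.97 = 0.1878 mol.
Each Au atom requires 3 electrons, so n(e⁻) = 3 × 0.1878 = 0.5635 mol.
Q = n(e⁻)·F = 0.5635 × 96485 = 54370 C.
t = Q/I = 54370 / 4.530 A = 12000 s = 3.33 h.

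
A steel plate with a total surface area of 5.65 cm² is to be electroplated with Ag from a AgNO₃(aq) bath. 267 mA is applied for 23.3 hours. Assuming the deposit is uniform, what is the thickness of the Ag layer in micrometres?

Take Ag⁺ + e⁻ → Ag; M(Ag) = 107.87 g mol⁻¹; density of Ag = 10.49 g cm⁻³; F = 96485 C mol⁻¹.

4220 μm

Q = I·t = 0.2670 × 83880 = 22400 C; n(e⁻) = 0.2321 mol.
n(Ag) = n(e⁻)/1 = 0.2321 mol, so m = 0.2321 × 107.87 = 25.04 g.
Volume = m/ρ = 25.04 / 10.49 = 2.387 cm³.
Thickness = V/A = 2.387 / 5.65 = 0.422 cm = 4220 μm.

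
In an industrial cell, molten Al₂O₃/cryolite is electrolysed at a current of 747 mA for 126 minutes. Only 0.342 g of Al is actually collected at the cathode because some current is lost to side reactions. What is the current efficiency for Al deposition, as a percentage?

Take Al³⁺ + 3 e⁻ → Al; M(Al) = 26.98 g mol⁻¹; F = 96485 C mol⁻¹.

Q = I·t = 0.7470 × 7560.0 = 5647 C; n(e⁻) = 5647/96485 = 0.05853 mol.
Theoretical n(Al) = n(e⁻)/3 = 0.01951 mol, i.e. m_theo = 0.01951 × 26.98 = 0.5264 g.
Efficiency = m_actual / m_theo = 0.342 / 0.5264 = 65.0 %.

65.0 %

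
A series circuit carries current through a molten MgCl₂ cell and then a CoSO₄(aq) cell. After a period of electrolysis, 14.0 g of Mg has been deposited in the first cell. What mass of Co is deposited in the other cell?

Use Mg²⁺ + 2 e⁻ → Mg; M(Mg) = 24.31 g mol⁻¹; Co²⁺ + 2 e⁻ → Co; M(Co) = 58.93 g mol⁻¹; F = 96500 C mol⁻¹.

33.9 g

n(Mg) = 14.0 / 24.31 = 0.5759 mol.
Since Mg²⁺ + 2 e⁻ → Mg, n(e⁻) passed = 2 × 0.5759 = 1.152 mol.
Cells in series carry the same charge, so the same 1.152 mol of electrons passes through cell 2.
Co²⁺ + 2 e⁻ → Co, so n(Co) = 1.152 / 2 = 0.5759 mol.
m(Co) = 0.5759 × 58.93 = 33.9 g.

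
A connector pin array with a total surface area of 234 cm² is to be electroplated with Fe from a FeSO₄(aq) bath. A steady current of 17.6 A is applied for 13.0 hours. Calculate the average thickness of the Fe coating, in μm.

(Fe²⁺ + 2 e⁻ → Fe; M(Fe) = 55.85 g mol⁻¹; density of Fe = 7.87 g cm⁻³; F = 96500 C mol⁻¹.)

1290 μm

Q = I·t = 17.60 × 46800 = 823700 C; n(e⁻) = 8.536 mol.
n(Fe) = n(e⁻)/2 = 4.268 mol, so m = 4.268 × 55.85 = 238.4 g.
Volume = m/ρ = 238.4 / 7.87 = 30.29 cm³.
Thickness = V/A = 30.29 / 234 = 0.129 cm = 1290 μm.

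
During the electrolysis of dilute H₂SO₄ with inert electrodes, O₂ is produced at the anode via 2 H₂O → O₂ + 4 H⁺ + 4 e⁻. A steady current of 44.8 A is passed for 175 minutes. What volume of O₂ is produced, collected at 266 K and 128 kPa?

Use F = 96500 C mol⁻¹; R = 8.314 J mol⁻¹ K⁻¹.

21.1 L

Q = I·t = 44.80 A × 10500 s = 470400 C.
n(e⁻) = Q/F = 470400 / 96500 = 4.875 mol.
4 electrons are transferred per O₂ molecule, so n(O₂) = 4.875 / 4 = 1.219 mol.
V = nRT/P = (1.219 × 8.314 × 266) / (128 × 10³ Pa) = 0.0211 m³ = 21.1 L.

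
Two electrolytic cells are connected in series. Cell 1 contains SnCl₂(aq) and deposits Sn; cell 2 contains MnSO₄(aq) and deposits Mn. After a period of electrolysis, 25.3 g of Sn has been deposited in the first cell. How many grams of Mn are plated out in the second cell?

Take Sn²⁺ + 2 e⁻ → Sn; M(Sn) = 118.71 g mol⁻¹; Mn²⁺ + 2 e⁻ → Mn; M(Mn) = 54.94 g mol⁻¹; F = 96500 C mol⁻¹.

n(Sn) = 25.3 / 118.71 = 0.2131 mol.
Since Sn²⁺ + 2 e⁻ → Sn, n(e⁻) passed = 2 × 0.2131 = 0.4262 mol.
Cells in series carry the same charge, so the same 0.4262 mol of electrons passes through cell 2.
Mn²⁺ + 2 e⁻ → Mn, so n(Mn) = 0.4262 / 2 = 0.2131 mol.
m(Mn) = 0.2131 × 54.94 = 11.7 g.

11.7 g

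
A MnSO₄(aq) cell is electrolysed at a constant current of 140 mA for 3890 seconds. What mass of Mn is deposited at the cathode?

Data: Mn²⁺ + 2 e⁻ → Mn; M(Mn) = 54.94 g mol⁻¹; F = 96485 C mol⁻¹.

Q = I·t = 0.1400 A × 3890.0 s = 544.6 C.
n(e⁻) = Q/F = 544.6 / 96485 = 0.005644 mol.
Mn²⁺ + 2 e⁻ → Mn, so n(Mn) = n(e⁻)/2 = 0.002822 mol.
m = n·M = 0.002822 × 54.94 = 0.155 g.

0.155 g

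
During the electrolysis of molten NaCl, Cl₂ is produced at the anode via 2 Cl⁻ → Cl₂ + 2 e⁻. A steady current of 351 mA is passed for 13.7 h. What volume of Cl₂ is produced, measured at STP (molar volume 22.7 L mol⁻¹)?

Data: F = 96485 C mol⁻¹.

Q = I·t = 0.3510 A × 49320 s = 17310 C.
n(e⁻) = Q/F = 17310 / 96485 = 0.1794 mol.
2 electrons are transferred per Cl₂ molecule, so n(Cl₂) = 0.1794 / 2 = 0.08971 mol.
V = n × V_m = 0.08971 × 22.7 = 2.04 L.

2.04 L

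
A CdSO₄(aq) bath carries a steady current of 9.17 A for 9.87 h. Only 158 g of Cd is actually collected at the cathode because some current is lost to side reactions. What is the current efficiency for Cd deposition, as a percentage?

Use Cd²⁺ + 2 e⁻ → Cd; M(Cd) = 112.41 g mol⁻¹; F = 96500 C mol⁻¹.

83.3 %

Q = I·t = 9.170 × 35532 = 325800 C; n(e⁻) = 325800/96500 = 3.376 mol.
Theoretical n(Cd) = n(e⁻)/2 = 1.688 mol, i.e. m_theo = 1.688 × 112.41 = 189.8 g.
Efficiency = m_actual / m_theo = 158 / 189.8 = 83.3 %.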